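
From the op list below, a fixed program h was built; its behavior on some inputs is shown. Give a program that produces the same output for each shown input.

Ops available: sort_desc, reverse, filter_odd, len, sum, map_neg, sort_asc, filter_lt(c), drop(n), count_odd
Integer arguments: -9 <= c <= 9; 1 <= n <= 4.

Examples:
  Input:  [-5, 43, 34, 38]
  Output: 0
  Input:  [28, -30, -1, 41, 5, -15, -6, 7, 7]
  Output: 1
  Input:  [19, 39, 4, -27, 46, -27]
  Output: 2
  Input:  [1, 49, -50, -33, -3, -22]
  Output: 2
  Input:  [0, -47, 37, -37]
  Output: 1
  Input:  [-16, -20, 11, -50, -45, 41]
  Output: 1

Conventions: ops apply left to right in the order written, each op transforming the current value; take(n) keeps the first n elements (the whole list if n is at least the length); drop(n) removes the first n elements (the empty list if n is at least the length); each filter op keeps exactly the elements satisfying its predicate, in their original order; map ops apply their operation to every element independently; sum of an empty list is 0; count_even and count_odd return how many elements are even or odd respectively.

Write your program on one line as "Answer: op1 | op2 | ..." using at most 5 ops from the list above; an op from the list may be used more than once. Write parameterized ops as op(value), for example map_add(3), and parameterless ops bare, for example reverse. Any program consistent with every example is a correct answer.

drop(3) | filter_lt(4) | sort_asc | count_odd

Check, running the answer program on each example:
  [-5, 43, 34, 38] -> [38] -> [] -> [] -> 0
  [28, -30, -1, 41, 5, -15, -6, 7, 7] -> [41, 5, -15, -6, 7, 7] -> [-15, -6] -> [-15, -6] -> 1
  [19, 39, 4, -27, 46, -27] -> [-27, 46, -27] -> [-27, -27] -> [-27, -27] -> 2
  [1, 49, -50, -33, -3, -22] -> [-33, -3, -22] -> [-33, -3, -22] -> [-33, -22, -3] -> 2
  [0, -47, 37, -37] -> [-37] -> [-37] -> [-37] -> 1
  [-16, -20, 11, -50, -45, 41] -> [-50, -45, 41] -> [-50, -45] -> [-50, -45] -> 1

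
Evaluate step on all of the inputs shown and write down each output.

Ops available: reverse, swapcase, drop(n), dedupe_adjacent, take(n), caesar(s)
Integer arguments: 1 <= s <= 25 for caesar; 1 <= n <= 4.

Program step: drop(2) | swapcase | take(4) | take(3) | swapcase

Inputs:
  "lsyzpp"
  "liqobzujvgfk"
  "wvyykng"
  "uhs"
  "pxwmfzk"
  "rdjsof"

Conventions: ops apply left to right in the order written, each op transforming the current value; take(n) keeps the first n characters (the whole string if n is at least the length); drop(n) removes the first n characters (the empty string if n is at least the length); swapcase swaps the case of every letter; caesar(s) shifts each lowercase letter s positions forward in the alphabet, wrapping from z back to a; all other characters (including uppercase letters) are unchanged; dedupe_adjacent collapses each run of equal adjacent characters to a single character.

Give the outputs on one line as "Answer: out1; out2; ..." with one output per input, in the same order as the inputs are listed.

"yzp"; "qob"; "yyk"; "s"; "wmf"; "jso"

Execution, op by op:
  "lsyzpp" -> "yzpp" -> "YZPP" -> "YZPP" -> "YZP" -> "yzp"
  "liqobzujvgfk" -> "qobzujvgfk" -> "QOBZUJVGFK" -> "QOBZ" -> "QOB" -> "qob"
  "wvyykng" -> "yykng" -> "YYKNG" -> "YYKN" -> "YYK" -> "yyk"
  "uhs" -> "s" -> "S" -> "S" -> "S" -> "s"
  "pxwmfzk" -> "wmfzk" -> "WMFZK" -> "WMFZ" -> "WMF" -> "wmf"
  "rdjsof" -> "jsof" -> "JSOF" -> "JSOF" -> "JSO" -> "jso"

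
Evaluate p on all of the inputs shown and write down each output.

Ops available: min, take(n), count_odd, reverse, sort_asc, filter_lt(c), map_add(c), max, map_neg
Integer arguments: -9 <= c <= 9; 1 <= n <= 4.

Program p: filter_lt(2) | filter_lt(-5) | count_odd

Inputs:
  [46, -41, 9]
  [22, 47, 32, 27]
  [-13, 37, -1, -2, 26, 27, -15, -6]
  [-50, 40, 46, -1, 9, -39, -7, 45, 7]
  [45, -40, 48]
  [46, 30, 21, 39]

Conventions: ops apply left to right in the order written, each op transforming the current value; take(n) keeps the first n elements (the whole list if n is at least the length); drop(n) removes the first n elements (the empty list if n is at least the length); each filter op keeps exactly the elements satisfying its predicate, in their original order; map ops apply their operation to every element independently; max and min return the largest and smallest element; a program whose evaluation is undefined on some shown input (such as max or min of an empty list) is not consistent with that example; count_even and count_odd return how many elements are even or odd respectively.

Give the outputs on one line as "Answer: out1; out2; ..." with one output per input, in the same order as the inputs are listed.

Execution, op by op:
  [46, -41, 9] -> [-41] -> [-41] -> 1
  [22, 47, 32, 27] -> [] -> [] -> 0
  [-13, 37, -1, -2, 26, 27, -15, -6] -> [-13, -1, -2, -15, -6] -> [-13, -15, -6] -> 2
  [-50, 40, 46, -1, 9, -39, -7, 45, 7] -> [-50, -1, -39, -7] -> [-50, -39, -7] -> 2
  [45, -40, 48] -> [-40] -> [-40] -> 0
  [46, 30, 21, 39] -> [] -> [] -> 0

1; 0; 2; 2; 0; 0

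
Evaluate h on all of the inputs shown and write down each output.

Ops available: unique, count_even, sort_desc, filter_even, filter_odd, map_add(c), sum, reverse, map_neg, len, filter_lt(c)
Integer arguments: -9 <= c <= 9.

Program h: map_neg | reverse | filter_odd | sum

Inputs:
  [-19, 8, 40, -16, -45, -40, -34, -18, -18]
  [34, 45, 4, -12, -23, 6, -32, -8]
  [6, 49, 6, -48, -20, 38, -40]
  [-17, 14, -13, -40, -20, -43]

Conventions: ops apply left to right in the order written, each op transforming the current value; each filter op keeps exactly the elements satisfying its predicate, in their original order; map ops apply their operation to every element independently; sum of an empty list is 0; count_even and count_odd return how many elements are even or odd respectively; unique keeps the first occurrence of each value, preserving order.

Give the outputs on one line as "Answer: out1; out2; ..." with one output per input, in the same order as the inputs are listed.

Execution, op by op:
  [-19, 8, 40, -16, -45, -40, -34, -18, -18] -> [19, -8, -40, 16, 45, 40, 34, 18, 18] -> [18, 18, 34, 40, 45, 16, -40, -8, 19] -> [45, 19] -> 64
  [34, 45, 4, -12, -23, 6, -32, -8] -> [-34, -45, -4, 12, 23, -6, 32, 8] -> [8, 32, -6, 23, 12, -4, -45, -34] -> [23, -45] -> -22
  [6, 49, 6, -48, -20, 38, -40] -> [-6, -49, -6, 48, 20, -38, 40] -> [40, -38, 20, 48, -6, -49, -6] -> [-49] -> -49
  [-17, 14, -13, -40, -20, -43] -> [17, -14, 13, 40, 20, 43] -> [43, 20, 40, 13, -14, 17] -> [43, 13, 17] -> 73

64; -22; -49; 73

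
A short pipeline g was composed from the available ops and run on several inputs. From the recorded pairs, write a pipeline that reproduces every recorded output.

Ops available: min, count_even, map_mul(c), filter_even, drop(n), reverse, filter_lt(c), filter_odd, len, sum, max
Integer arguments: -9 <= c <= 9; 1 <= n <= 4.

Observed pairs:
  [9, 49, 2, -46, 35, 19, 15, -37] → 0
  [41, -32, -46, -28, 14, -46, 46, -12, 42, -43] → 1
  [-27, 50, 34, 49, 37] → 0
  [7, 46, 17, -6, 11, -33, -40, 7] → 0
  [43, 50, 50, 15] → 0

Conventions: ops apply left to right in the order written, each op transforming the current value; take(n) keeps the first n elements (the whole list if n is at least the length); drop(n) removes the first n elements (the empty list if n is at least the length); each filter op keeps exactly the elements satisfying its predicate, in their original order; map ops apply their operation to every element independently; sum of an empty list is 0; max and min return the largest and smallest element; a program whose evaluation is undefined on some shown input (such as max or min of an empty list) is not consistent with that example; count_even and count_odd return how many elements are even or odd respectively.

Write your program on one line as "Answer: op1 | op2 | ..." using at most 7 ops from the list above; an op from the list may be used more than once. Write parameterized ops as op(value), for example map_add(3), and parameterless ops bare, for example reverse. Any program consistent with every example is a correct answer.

filter_lt(5) | filter_even | map_mul(6) | filter_lt(4) | drop(4) | count_even

Check, running the answer program on each example:
  [9, 49, 2, -46, 35, 19, 15, -37] -> [2, -46, -37] -> [2, -46] -> [12, -276] -> [-276] -> [] -> 0
  [41, -32, -46, -28, 14, -46, 46, -12, 42, -43] -> [-32, -46, -28, -46, -12, -43] -> [-32, -46, -28, -46, -12] -> [-192, -276, -168, -276, -72] -> [-192, -276, -168, -276, -72] -> [-72] -> 1
  [-27, 50, 34, 49, 37] -> [-27] -> [] -> [] -> [] -> [] -> 0
  [7, 46, 17, -6, 11, -33, -40, 7] -> [-6, -33, -40] -> [-6, -40] -> [-36, -240] -> [-36, -240] -> [] -> 0
  [43, 50, 50, 15] -> [] -> [] -> [] -> [] -> [] -> 0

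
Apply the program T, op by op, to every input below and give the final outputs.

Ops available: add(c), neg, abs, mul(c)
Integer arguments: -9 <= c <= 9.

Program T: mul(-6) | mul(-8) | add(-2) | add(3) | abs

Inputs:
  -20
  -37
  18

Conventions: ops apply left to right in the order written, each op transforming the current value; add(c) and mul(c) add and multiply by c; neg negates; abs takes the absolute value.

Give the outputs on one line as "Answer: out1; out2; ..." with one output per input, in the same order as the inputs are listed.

Execution, op by op:
  -20 -> 120 -> -960 -> -962 -> -959 -> 959
  -37 -> 222 -> -1776 -> -1778 -> -1775 -> 1775
  18 -> -108 -> 864 -> 862 -> 865 -> 865

959; 1775; 865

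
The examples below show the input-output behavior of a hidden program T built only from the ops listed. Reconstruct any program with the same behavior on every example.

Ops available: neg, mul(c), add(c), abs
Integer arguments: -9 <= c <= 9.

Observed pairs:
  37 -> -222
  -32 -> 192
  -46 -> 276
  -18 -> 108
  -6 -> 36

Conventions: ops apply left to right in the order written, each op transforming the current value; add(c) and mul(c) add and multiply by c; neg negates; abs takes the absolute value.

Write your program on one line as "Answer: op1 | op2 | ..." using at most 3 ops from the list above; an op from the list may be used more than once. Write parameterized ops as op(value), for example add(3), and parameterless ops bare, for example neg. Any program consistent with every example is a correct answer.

mul(-3) | mul(2)

Check, running the answer program on each example:
  37 -> -111 -> -222
  -32 -> 96 -> 192
  -46 -> 138 -> 276
  -18 -> 54 -> 108
  -6 -> 18 -> 36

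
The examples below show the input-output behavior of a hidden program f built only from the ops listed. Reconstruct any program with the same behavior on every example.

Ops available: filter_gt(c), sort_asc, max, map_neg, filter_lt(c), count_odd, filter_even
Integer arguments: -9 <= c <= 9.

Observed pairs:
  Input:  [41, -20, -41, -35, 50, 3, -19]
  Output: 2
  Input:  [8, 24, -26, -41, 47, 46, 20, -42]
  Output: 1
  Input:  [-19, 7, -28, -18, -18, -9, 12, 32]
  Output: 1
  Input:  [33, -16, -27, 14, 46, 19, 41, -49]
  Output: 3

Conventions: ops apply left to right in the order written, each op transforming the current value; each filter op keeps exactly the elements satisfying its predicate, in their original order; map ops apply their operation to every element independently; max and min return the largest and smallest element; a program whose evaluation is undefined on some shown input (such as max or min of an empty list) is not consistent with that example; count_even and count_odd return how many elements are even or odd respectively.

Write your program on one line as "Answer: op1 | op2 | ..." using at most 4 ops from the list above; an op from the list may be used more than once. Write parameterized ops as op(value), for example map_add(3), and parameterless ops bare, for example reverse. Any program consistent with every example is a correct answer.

map_neg | filter_lt(8) | count_odd

Check, running the answer program on each example:
  [41, -20, -41, -35, 50, 3, -19] -> [-41, 20, 41, 35, -50, -3, 19] -> [-41, -50, -3] -> 2
  [8, 24, -26, -41, 47, 46, 20, -42] -> [-8, -24, 26, 41, -47, -46, -20, 42] -> [-8, -24, -47, -46, -20] -> 1
  [-19, 7, -28, -18, -18, -9, 12, 32] -> [19, -7, 28, 18, 18, 9, -12, -32] -> [-7, -12, -32] -> 1
  [33, -16, -27, 14, 46, 19, 41, -49] -> [-33, 16, 27, -14, -46, -19, -41, 49] -> [-33, -14, -46, -19, -41] -> 3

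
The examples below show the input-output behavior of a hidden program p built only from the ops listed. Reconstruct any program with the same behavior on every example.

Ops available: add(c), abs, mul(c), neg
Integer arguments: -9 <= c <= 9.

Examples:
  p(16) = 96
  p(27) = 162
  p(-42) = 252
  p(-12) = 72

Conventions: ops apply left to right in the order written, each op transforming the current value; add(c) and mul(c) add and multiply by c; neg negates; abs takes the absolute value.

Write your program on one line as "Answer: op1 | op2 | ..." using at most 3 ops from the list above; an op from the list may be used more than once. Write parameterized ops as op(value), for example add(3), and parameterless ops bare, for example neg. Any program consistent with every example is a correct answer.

mul(-6) | neg | abs

Check, running the answer program on each example:
  16 -> -96 -> 96 -> 96
  27 -> -162 -> 162 -> 162
  -42 -> 252 -> -252 -> 252
  -12 -> 72 -> -72 -> 72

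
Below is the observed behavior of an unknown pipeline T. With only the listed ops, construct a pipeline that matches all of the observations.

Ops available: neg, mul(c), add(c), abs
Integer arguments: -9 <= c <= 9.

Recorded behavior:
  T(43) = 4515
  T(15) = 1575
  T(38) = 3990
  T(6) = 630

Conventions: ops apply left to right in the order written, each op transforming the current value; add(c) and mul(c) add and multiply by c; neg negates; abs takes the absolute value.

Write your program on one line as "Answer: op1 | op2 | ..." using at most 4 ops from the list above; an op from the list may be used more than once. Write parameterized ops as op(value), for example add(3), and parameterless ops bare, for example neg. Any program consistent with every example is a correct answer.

mul(-7) | neg | mul(-3) | mul(-5)

Check, running the answer program on each example:
  43 -> -301 -> 301 -> -903 -> 4515
  15 -> -105 -> 105 -> -315 -> 1575
  38 -> -266 -> 266 -> -798 -> 3990
  6 -> -42 -> 42 -> -126 -> 630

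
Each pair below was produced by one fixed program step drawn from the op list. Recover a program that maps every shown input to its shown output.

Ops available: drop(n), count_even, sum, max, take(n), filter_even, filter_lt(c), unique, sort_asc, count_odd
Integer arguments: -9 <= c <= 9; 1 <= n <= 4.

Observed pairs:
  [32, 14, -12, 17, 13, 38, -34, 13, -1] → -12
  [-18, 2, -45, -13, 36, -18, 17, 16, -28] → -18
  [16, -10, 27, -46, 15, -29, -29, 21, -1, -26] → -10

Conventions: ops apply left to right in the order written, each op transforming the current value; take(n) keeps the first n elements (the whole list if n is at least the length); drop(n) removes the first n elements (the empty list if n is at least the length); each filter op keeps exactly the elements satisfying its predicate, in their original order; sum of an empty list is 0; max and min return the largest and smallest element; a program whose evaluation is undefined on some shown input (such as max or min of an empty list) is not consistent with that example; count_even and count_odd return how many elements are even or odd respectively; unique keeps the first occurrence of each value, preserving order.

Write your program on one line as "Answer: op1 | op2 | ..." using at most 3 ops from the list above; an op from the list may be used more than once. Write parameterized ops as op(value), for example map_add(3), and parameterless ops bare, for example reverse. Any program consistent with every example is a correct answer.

filter_lt(1) | filter_even | max

Check, running the answer program on each example:
  [32, 14, -12, 17, 13, 38, -34, 13, -1] -> [-12, -34, -1] -> [-12, -34] -> -12
  [-18, 2, -45, -13, 36, -18, 17, 16, -28] -> [-18, -45, -13, -18, -28] -> [-18, -18, -28] -> -18
  [16, -10, 27, -46, 15, -29, -29, 21, -1, -26] -> [-10, -46, -29, -29, -1, -26] -> [-10, -46, -26] -> -10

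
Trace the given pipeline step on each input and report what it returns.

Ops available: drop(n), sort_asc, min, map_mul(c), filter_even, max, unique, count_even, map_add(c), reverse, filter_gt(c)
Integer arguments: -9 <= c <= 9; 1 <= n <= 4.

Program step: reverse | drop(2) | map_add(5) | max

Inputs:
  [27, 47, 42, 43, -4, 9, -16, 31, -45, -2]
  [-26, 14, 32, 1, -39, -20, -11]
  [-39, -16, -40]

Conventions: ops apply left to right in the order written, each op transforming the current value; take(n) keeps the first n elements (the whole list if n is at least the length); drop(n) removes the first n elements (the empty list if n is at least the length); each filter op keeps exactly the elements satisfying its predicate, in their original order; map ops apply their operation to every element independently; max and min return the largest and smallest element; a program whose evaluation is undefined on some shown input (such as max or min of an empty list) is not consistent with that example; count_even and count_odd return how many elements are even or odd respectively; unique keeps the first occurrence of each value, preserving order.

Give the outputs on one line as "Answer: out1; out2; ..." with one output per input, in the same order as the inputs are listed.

52; 37; -34

Execution, op by op:
  [27, 47, 42, 43, -4, 9, -16, 31, -45, -2] -> [-2, -45, 31, -16, 9, -4, 43, 42, 47, 27] -> [31, -16, 9, -4, 43, 42, 47, 27] -> [36, -11, 14, 1, 48, 47, 52, 32] -> 52
  [-26, 14, 32, 1, -39, -20, -11] -> [-11, -20, -39, 1, 32, 14, -26] -> [-39, 1, 32, 14, -26] -> [-34, 6, 37, 19, -21] -> 37
  [-39, -16, -40] -> [-40, -16, -39] -> [-39] -> [-34] -> -34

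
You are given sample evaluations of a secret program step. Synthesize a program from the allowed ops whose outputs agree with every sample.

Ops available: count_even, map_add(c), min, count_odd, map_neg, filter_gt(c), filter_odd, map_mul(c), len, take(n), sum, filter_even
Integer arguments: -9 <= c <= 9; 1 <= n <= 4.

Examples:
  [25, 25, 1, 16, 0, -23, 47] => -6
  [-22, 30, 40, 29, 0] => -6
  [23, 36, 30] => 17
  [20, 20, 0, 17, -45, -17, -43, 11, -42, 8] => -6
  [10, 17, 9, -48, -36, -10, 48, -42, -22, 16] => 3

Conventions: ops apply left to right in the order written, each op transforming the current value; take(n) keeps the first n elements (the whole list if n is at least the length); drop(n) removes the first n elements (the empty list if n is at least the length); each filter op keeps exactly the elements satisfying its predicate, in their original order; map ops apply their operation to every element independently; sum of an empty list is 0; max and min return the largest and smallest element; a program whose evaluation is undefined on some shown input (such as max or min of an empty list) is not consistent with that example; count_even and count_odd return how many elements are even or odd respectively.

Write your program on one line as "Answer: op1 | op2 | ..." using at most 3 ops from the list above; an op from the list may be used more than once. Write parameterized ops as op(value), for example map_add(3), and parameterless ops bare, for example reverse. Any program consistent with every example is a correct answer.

map_add(-6) | filter_gt(-8) | min

Check, running the answer program on each example:
  [25, 25, 1, 16, 0, -23, 47] -> [19, 19, -5, 10, -6, -29, 41] -> [19, 19, -5, 10, -6, 41] -> -6
  [-22, 30, 40, 29, 0] -> [-28, 24, 34, 23, -6] -> [24, 34, 23, -6] -> -6
  [23, 36, 30] -> [17, 30, 24] -> [17, 30, 24] -> 17
  [20, 20, 0, 17, -45, -17, -43, 11, -42, 8] -> [14, 14, -6, 11, -51, -23, -49, 5, -48, 2] -> [14, 14, -6, 11, 5, 2] -> -6
  [10, 17, 9, -48, -36, -10, 48, -42, -22, 16] -> [4, 11, 3, -54, -42, -16, 42, -48, -28, 10] -> [4, 11, 3, 42, 10] -> 3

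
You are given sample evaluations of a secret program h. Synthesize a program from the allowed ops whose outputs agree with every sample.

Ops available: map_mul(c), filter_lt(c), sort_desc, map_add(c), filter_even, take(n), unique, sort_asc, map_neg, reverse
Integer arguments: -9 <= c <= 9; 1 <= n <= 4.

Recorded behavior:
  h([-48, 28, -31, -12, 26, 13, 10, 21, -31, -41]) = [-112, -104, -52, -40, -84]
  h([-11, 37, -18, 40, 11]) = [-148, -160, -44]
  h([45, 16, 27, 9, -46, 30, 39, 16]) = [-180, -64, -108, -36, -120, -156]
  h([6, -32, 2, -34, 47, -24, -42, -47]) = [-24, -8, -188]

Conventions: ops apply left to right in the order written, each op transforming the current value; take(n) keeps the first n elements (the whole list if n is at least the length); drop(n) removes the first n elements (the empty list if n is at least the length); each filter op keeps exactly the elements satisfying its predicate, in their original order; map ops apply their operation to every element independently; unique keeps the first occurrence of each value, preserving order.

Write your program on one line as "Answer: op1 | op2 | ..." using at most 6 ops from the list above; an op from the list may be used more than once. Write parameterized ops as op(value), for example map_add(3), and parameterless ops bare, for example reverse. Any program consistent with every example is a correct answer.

map_neg | map_mul(-4) | map_neg | filter_lt(4) | unique

Check, running the answer program on each example:
  [-48, 28, -31, -12, 26, 13, 10, 21, -31, -41] -> [48, -28, 31, 12, -26, -13, -10, -21, 31, 41] -> [-192, 112, -124, -48, 104, 52, 40, 84, -124, -164] -> [192, -112, 124, 48, -104, -52, -40, -84, 124, 164] -> [-112, -104, -52, -40, -84] -> [-112, -104, -52, -40, -84]
  [-11, 37, -18, 40, 11] -> [11, -37, 18, -40, -11] -> [-44, 148, -72, 160, 44] -> [44, -148, 72, -160, -44] -> [-148, -160, -44] -> [-148, -160, -44]
  [45, 16, 27, 9, -46, 30, 39, 16] -> [-45, -16, -27, -9, 46, -30, -39, -16] -> [180, 64, 108, 36, -184, 120, 156, 64] -> [-180, -64, -108, -36, 184, -120, -156, -64] -> [-180, -64, -108, -36, -120, -156, -64] -> [-180, -64, -108, -36, -120, -156]
  [6, -32, 2, -34, 47, -24, -42, -47] -> [-6, 32, -2, 34, -47, 24, 42, 47] -> [24, -128, 8, -136, 188, -96, -168, -188] -> [-24, 128, -8, 136, -188, 96, 168, 188] -> [-24, -8, -188] -> [-24, -8, -188]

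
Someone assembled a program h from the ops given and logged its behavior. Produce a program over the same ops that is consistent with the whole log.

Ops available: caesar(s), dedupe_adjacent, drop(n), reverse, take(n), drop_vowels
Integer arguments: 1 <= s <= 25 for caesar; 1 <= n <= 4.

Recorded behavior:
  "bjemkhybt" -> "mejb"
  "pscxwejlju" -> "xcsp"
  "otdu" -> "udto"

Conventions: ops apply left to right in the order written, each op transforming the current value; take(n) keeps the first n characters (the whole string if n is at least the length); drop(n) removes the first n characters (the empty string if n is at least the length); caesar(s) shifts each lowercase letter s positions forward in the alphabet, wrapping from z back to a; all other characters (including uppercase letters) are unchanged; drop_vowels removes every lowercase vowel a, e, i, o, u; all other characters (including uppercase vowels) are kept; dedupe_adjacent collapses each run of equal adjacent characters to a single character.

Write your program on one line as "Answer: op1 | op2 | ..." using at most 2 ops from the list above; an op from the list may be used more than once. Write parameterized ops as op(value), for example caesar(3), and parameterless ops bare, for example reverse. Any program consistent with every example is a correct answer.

take(4) | reverse

Check, running the answer program on each example:
  "bjemkhybt" -> "bjem" -> "mejb"
  "pscxwejlju" -> "pscx" -> "xcsp"
  "otdu" -> "otdu" -> "udto"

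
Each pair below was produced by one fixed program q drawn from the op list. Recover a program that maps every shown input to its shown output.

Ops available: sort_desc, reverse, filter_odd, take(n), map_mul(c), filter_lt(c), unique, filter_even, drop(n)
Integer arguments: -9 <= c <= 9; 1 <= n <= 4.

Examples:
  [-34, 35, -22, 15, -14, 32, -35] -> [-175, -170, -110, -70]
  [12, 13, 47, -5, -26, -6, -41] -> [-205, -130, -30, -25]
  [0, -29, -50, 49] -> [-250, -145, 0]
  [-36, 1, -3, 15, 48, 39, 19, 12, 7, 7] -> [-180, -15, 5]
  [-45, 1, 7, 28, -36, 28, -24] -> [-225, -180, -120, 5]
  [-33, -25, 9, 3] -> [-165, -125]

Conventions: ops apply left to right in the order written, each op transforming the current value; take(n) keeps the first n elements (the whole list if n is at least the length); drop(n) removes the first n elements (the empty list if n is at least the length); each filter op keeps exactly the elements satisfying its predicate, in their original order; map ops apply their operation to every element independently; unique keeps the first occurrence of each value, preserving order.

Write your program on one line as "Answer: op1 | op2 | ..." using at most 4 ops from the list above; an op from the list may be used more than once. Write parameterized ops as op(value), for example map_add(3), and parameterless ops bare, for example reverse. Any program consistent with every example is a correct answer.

sort_desc | reverse | map_mul(5) | filter_lt(9)

Check, running the answer program on each example:
  [-34, 35, -22, 15, -14, 32, -35] -> [35, 32, 15, -14, -22, -34, -35] -> [-35, -34, -22, -14, 15, 32, 35] -> [-175, -170, -110, -70, 75, 160, 175] -> [-175, -170, -110, -70]
  [12, 13, 47, -5, -26, -6, -41] -> [47, 13, 12, -5, -6, -26, -41] -> [-41, -26, -6, -5, 12, 13, 47] -> [-205, -130, -30, -25, 60, 65, 235] -> [-205, -130, -30, -25]
  [0, -29, -50, 49] -> [49, 0, -29, -50] -> [-50, -29, 0, 49] -> [-250, -145, 0, 245] -> [-250, -145, 0]
  [-36, 1, -3, 15, 48, 39, 19, 12, 7, 7] -> [48, 39, 19, 15, 12, 7, 7, 1, -3, -36] -> [-36, -3, 1, 7, 7, 12, 15, 19, 39, 48] -> [-180, -15, 5, 35, 35, 60, 75, 95, 195, 240] -> [-180, -15, 5]
  [-45, 1, 7, 28, -36, 28, -24] -> [28, 28, 7, 1, -24, -36, -45] -> [-45, -36, -24, 1, 7, 28, 28] -> [-225, -180, -120, 5, 35, 140, 140] -> [-225, -180, -120, 5]
  [-33, -25, 9, 3] -> [9, 3, -25, -33] -> [-33, -25, 3, 9] -> [-165, -125, 15, 45] -> [-165, -125]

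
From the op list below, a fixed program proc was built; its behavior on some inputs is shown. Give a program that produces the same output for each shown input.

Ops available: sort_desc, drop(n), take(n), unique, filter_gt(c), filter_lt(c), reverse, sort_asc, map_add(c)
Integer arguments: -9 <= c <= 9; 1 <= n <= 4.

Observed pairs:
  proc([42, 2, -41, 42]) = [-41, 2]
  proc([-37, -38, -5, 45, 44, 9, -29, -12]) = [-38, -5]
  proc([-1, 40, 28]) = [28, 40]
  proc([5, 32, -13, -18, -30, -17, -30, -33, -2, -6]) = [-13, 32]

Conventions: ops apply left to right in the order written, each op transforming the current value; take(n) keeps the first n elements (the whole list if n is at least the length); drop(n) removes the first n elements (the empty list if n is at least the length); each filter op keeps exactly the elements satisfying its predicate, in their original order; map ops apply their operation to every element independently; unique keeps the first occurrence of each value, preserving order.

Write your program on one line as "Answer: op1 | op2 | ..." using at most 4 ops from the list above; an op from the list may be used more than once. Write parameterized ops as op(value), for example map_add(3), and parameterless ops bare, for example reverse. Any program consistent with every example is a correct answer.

drop(1) | take(3) | take(2) | sort_asc

Check, running the answer program on each example:
  [42, 2, -41, 42] -> [2, -41, 42] -> [2, -41, 42] -> [2, -41] -> [-41, 2]
  [-37, -38, -5, 45, 44, 9, -29, -12] -> [-38, -5, 45, 44, 9, -29, -12] -> [-38, -5, 45] -> [-38, -5] -> [-38, -5]
  [-1, 40, 28] -> [40, 28] -> [40, 28] -> [40, 28] -> [28, 40]
  [5, 32, -13, -18, -30, -17, -30, -33, -2, -6] -> [32, -13, -18, -30, -17, -30, -33, -2, -6] -> [32, -13, -18] -> [32, -13] -> [-13, 32]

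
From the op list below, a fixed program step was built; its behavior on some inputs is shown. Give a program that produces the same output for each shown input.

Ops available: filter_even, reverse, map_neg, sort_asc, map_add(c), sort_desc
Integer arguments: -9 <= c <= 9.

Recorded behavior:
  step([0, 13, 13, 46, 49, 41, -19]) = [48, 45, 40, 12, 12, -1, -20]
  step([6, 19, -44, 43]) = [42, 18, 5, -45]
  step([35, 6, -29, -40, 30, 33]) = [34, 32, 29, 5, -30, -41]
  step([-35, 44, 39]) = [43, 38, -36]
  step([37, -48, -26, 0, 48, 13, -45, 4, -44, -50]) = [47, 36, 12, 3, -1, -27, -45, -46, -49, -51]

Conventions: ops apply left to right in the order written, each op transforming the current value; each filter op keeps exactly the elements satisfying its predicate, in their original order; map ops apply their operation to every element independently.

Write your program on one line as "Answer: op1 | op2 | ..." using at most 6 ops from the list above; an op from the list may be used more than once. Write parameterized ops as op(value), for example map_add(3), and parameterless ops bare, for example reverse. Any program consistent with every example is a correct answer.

map_add(-7) | map_add(9) | reverse | sort_desc | map_add(-3)

Check, running the answer program on each example:
  [0, 13, 13, 46, 49, 41, -19] -> [-7, 6, 6, 39, 42, 34, -26] -> [2, 15, 15, 48, 51, 43, -17] -> [-17, 43, 51, 48, 15, 15, 2] -> [51, 48, 43, 15, 15, 2, -17] -> [48, 45, 40, 12, 12, -1, -20]
  [6, 19, -44, 43] -> [-1, 12, -51, 36] -> [8, 21, -42, 45] -> [45, -42, 21, 8] -> [45, 21, 8, -42] -> [42, 18, 5, -45]
  [35, 6, -29, -40, 30, 33] -> [28, -1, -36, -47, 23, 26] -> [37, 8, -27, -38, 32, 35] -> [35, 32, -38, -27, 8, 37] -> [37, 35, 32, 8, -27, -38] -> [34, 32, 29, 5, -30, -41]
  [-35, 44, 39] -> [-42, 37, 32] -> [-33, 46, 41] -> [41, 46, -33] -> [46, 41, -33] -> [43, 38, -36]
  [37, -48, -26, 0, 48, 13, -45, 4, -44, -50] -> [30, -55, -33, -7, 41, 6, -52, -3, -51, -57] -> [39, -46, -24, 2, 50, 15, -43, 6, -42, -48] -> [-48, -42, 6, -43, 15, 50, 2, -24, -46, 39] -> [50, 39, 15, 6, 2, -24, -42, -43, -46, -48] -> [47, 36, 12, 3, -1, -27, -45, -46, -49, -51]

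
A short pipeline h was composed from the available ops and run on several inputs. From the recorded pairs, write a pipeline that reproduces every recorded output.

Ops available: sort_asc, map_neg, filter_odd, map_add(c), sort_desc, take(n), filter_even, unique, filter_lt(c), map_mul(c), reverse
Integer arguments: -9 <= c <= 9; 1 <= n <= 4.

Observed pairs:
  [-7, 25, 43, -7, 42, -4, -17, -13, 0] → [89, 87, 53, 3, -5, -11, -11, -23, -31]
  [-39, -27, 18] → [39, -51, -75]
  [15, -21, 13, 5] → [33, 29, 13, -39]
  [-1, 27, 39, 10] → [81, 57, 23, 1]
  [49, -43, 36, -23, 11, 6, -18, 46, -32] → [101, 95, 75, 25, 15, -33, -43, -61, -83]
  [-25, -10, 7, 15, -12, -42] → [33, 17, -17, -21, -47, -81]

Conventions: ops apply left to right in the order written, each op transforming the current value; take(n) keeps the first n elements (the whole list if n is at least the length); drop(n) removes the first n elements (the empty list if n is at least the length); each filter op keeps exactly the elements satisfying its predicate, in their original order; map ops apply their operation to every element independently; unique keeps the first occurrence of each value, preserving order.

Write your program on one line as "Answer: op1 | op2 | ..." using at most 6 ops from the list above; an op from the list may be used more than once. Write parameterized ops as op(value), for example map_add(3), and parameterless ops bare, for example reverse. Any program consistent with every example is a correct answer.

map_neg | map_mul(-2) | map_add(3) | sort_asc | sort_desc

Check, running the answer program on each example:
  [-7, 25, 43, -7, 42, -4, -17, -13, 0] -> [7, -25, -43, 7, -42, 4, 17, 13, 0] -> [-14, 50, 86, -14, 84, -8, -34, -26, 0] -> [-11, 53, 89, -11, 87, -5, -31, -23, 3] -> [-31, -23, -11, -11, -5, 3, 53, 87, 89] -> [89, 87, 53, 3, -5, -11, -11, -23, -31]
  [-39, -27, 18] -> [39, 27, -18] -> [-78, -54, 36] -> [-75, -51, 39] -> [-75, -51, 39] -> [39, -51, -75]
  [15, -21, 13, 5] -> [-15, 21, -13, -5] -> [30, -42, 26, 10] -> [33, -39, 29, 13] -> [-39, 13, 29, 33] -> [33, 29, 13, -39]
  [-1, 27, 39, 10] -> [1, -27, -39, -10] -> [-2, 54, 78, 20] -> [1, 57, 81, 23] -> [1, 23, 57, 81] -> [81, 57, 23, 1]
  [49, -43, 36, -23, 11, 6, -18, 46, -32] -> [-49, 43, -36, 23, -11, -6, 18, -46, 32] -> [98, -86, 72, -46, 22, 12, -36, 92, -64] -> [101, -83, 75, -43, 25, 15, -33, 95, -61] -> [-83, -61, -43, -33, 15, 25, 75, 95, 101] -> [101, 95, 75, 25, 15, -33, -43, -61, -83]
  [-25, -10, 7, 15, -12, -42] -> [25, 10, -7, -15, 12, 42] -> [-50, -20, 14, 30, -24, -84] -> [-47, -17, 17, 33, -21, -81] -> [-81, -47, -21, -17, 17, 33] -> [33, 17, -17, -21, -47, -81]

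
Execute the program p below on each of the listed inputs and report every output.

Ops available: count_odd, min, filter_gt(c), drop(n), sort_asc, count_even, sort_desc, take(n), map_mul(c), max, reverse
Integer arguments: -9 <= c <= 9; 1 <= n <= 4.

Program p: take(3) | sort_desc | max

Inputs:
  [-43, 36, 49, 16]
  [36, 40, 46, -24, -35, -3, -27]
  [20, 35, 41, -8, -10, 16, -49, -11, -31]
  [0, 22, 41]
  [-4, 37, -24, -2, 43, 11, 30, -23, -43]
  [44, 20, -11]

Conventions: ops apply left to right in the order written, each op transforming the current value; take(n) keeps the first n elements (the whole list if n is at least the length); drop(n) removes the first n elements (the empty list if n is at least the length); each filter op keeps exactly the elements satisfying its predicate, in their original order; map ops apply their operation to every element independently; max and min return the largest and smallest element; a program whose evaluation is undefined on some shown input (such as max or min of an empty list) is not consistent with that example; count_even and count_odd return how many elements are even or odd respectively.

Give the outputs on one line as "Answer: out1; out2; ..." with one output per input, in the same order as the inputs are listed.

Execution, op by op:
  [-43, 36, 49, 16] -> [-43, 36, 49] -> [49, 36, -43] -> 49
  [36, 40, 46, -24, -35, -3, -27] -> [36, 40, 46] -> [46, 40, 36] -> 46
  [20, 35, 41, -8, -10, 16, -49, -11, -31] -> [20, 35, 41] -> [41, 35, 20] -> 41
  [0, 22, 41] -> [0, 22, 41] -> [41, 22, 0] -> 41
  [-4, 37, -24, -2, 43, 11, 30, -23, -43] -> [-4, 37, -24] -> [37, -4, -24] -> 37
  [44, 20, -11] -> [44, 20, -11] -> [44, 20, -11] -> 44

49; 46; 41; 41; 37; 44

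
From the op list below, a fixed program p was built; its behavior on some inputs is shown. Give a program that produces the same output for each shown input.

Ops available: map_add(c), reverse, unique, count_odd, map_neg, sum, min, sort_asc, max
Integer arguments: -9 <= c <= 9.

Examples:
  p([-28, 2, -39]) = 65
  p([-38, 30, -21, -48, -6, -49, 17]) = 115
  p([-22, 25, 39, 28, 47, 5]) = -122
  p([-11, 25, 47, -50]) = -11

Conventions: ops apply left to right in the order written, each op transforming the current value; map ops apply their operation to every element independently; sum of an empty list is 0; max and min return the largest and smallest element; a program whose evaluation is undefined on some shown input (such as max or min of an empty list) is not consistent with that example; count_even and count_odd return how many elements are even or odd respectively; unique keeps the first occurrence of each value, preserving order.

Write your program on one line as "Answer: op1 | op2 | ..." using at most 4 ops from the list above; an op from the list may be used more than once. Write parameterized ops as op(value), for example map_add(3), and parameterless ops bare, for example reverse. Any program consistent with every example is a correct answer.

sort_asc | map_neg | sum

Check, running the answer program on each example:
  [-28, 2, -39] -> [-39, -28, 2] -> [39, 28, -2] -> 65
  [-38, 30, -21, -48, -6, -49, 17] -> [-49, -48, -38, -21, -6, 17, 30] -> [49, 48, 38, 21, 6, -17, -30] -> 115
  [-22, 25, 39, 28, 47, 5] -> [-22, 5, 25, 28, 39, 47] -> [22, -5, -25, -28, -39, -47] -> -122
  [-11, 25, 47, -50] -> [-50, -11, 25, 47] -> [50, 11, -25, -47] -> -11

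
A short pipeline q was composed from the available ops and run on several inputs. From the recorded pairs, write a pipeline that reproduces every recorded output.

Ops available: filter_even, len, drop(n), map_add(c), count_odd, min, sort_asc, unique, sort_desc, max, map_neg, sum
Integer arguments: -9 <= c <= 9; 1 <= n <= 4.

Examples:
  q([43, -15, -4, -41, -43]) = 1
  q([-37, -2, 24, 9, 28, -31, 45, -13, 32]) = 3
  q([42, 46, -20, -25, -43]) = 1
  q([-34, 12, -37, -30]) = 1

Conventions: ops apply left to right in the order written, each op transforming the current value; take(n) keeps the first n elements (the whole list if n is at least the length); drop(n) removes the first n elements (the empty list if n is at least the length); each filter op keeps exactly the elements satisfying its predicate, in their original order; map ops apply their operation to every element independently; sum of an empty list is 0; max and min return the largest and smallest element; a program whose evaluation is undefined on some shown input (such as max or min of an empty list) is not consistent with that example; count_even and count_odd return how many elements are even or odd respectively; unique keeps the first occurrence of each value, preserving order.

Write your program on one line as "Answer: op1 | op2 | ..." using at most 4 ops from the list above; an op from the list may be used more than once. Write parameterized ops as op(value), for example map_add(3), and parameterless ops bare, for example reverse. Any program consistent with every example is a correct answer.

map_add(-7) | drop(2) | map_neg | count_odd

Check, running the answer program on each example:
  [43, -15, -4, -41, -43] -> [36, -22, -11, -48, -50] -> [-11, -48, -50] -> [11, 48, 50] -> 1
  [-37, -2, 24, 9, 28, -31, 45, -13, 32] -> [-44, -9, 17, 2, 21, -38, 38, -20, 25] -> [17, 2, 21, -38, 38, -20, 25] -> [-17, -2, -21, 38, -38, 20, -25] -> 3
  [42, 46, -20, -25, -43] -> [35, 39, -27, -32, -50] -> [-27, -32, -50] -> [27, 32, 50] -> 1
  [-34, 12, -37, -30] -> [-41, 5, -44, -37] -> [-44, -37] -> [44, 37] -> 1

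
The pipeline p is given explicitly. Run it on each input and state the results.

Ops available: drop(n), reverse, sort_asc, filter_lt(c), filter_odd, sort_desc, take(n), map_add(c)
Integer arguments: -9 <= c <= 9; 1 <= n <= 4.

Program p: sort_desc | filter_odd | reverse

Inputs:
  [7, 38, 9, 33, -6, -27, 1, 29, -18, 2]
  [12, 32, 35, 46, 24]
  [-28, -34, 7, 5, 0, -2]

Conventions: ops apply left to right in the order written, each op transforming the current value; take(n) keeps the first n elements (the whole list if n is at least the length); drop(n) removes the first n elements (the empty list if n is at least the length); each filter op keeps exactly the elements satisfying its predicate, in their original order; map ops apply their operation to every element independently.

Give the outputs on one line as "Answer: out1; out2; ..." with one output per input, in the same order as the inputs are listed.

Execution, op by op:
  [7, 38, 9, 33, -6, -27, 1, 29, -18, 2] -> [38, 33, 29, 9, 7, 2, 1, -6, -18, -27] -> [33, 29, 9, 7, 1, -27] -> [-27, 1, 7, 9, 29, 33]
  [12, 32, 35, 46, 24] -> [46, 35, 32, 24, 12] -> [35] -> [35]
  [-28, -34, 7, 5, 0, -2] -> [7, 5, 0, -2, -28, -34] -> [7, 5] -> [5, 7]

[-27, 1, 7, 9, 29, 33]; [35]; [5, 7]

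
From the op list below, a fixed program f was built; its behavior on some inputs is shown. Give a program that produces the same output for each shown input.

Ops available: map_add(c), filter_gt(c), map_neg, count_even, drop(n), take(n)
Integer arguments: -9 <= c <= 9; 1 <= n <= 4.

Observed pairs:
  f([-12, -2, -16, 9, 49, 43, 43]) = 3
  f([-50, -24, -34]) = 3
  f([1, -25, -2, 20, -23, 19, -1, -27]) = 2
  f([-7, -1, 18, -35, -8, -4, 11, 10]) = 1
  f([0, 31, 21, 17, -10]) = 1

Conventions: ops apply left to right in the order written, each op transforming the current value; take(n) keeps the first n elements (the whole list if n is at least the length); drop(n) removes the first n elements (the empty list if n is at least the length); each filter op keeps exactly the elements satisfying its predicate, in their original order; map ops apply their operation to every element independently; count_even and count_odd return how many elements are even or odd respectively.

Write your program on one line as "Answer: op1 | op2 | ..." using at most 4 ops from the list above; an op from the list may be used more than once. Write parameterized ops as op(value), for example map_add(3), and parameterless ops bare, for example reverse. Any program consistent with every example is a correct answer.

take(4) | map_neg | count_even

Check, running the answer program on each example:
  [-12, -2, -16, 9, 49, 43, 43] -> [-12, -2, -16, 9] -> [12, 2, 16, -9] -> 3
  [-50, -24, -34] -> [-50, -24, -34] -> [50, 24, 34] -> 3
  [1, -25, -2, 20, -23, 19, -1, -27] -> [1, -25, -2, 20] -> [-1, 25, 2, -20] -> 2
  [-7, -1, 18, -35, -8, -4, 11, 10] -> [-7, -1, 18, -35] -> [7, 1, -18, 35] -> 1
  [0, 31, 21, 17, -10] -> [0, 31, 21, 17] -> [0, -31, -21, -17] -> 1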